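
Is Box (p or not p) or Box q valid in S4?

Tableau for the negation not (Box (p or not p) or Box q):
1. not (Box (p or not p) or Box q), u
2. not Box (p or not p), u   [neg-or-rule on 1]
3. not Box q, u   [neg-or-rule on 1]
4. not (p or not p), v   [neg-Box-rule on 2: fresh world v, uRv]
5. not p, v   [neg-or-rule on 4]
6. p, v   [neg-or-rule on 4]
Accessibility: uRu, uRv, vRv
Branch closes: p and not p both at v.
All branches of the negation close; one closing branch shown above.

Valid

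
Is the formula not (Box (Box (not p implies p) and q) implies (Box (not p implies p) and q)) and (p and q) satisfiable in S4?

1. not (Box (Box (not p implies p) and q) implies (Box (not p implies p) and q)) and (p and q), 0
2. not (Box (Box (not p implies p) and q) implies (Box (not p implies p) and q)), 0
3. p and q, 0
4. Box (Box (not p implies p) and q), 0
5. not (Box (not p implies p) and q), 0
6. p, 0
7. q, 0
8. Box (not p implies p) and q, 0
9. Box (not p implies p), 0
10. not p implies p, 0
11. not Box (not p implies p), 0
12. not (not p implies p), 1
13. not p, 1
14. Box (not p implies p) and q, 1
15. Box (not p implies p), 1
16. q, 1
17. not p implies p, 1
18. p, 1
Accessibility: 0R0, 0R1, 1R1
Branch closes: p and not p both at 1.
Every branch closes; the branch above is one of them.

Unsatisfiable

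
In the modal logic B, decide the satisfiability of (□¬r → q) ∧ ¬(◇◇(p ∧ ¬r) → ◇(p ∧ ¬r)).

Satisfiable

1. (□¬r → q) ∧ ¬(◇◇(p ∧ ¬r) → ◇(p ∧ ¬r)), w0
2. □¬r → q, w0
3. ¬(◇◇(p ∧ ¬r) → ◇(p ∧ ¬r)), w0
4. ◇◇(p ∧ ¬r), w0
5. ¬◇(p ∧ ¬r), w0
6. ¬(p ∧ ¬r), w0
7. q, w0
8. r, w0
9. ◇(p ∧ ¬r), w1
10. ¬(p ∧ ¬r), w1
11. r, w1
12. p ∧ ¬r, w2
13. p, w2
14. ¬r, w2
Accessibility: w0Rw0, w0Rw1, w1Rw0, w1Rw1, w1Rw2, w2Rw1, w2Rw2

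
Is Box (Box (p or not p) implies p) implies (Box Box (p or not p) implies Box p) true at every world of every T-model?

Tableau for the negation not (Box (Box (p or not p) implies p) implies (Box Box (p or not p) implies Box p)):
1. not (Box (Box (p or not p) implies p) implies (Box Box (p or not p) implies Box p)), w0
2. Box (Box (p or not p) implies p), w0
3. not (Box Box (p or not p) implies Box p), w0
4. Box Box (p or not p), w0
5. not Box p, w0
6. Box (p or not p) implies p, w0
7. Box (p or not p), w0
8. p or not p, w0
9. p, w0
10. not p, w1
11. Box (p or not p) implies p, w1
12. Box (p or not p), w1
13. p or not p, w1
14. not Box (p or not p), w1
15. not (p or not p), w2
16. not p, w2
17. p, w2
Accessibility: w0Rw0, w0Rw1, w1Rw1, w1Rw2, w2Rw2
Branch closes: p and not p both at w2.
Every branch of the negation's tableau closes; the branch above is one of them.

Yes, valid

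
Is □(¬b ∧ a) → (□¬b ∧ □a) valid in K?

Tableau for the negation ¬(□(¬b ∧ a) → (□¬b ∧ □a)):
1. ¬(□(¬b ∧ a) → (□¬b ∧ □a)), 0
2. □(¬b ∧ a), 0
3. ¬(□¬b ∧ □a), 0
4. ¬□a, 0
5. ¬a, 1
6. ¬b ∧ a, 1
7. ¬b, 1
8. a, 1
Accessibility: 0R1
Branch closes: a and ¬a both at 1.
Every branch of the negation's tableau closes; the branch above is one of them.

Valid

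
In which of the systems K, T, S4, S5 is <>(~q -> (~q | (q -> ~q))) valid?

T, S4, S5

T-tableau for the negation ~<>(~q -> (~q | (q -> ~q))):
1. ~<>(~q -> (~q | (q -> ~q))), w0
2. ~(~q -> (~q | (q -> ~q))), w0
3. ~q, w0
4. ~(~q | (q -> ~q)), w0
5. q, w0
6. ~(q -> ~q), w0
Accessibility: w0Rw0
Branch closes: q and ~q both at w0.
Every branch closes (one shown): valid in T, hence also in S4, S5 (every theorem of T is a theorem of S4 and S5).
K-tableau for the negation ~<>(~q -> (~q | (q -> ~q))):
1. ~<>(~q -> (~q | (q -> ~q))), w0
Complete open branch: countermodel on a K-frame, so not valid in K.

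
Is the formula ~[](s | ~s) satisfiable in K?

Unsatisfiable (every branch closes)

1. ~[](s | ~s), u
2. ~(s | ~s), v
3. ~s, v
4. s, v
Accessibility: uRv
Branch closes: s and ~s both at v.
Every branch closes; the branch above is one of them.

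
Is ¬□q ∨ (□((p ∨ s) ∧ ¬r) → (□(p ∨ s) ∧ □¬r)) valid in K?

Yes, valid

Tableau for the negation ¬(¬□q ∨ (□((p ∨ s) ∧ ¬r) → (□(p ∨ s) ∧ □¬r))):
1. ¬(¬□q ∨ (□((p ∨ s) ∧ ¬r) → (□(p ∨ s) ∧ □¬r))), w0
2. □q, w0
3. ¬(□((p ∨ s) ∧ ¬r) → (□(p ∨ s) ∧ □¬r)), w0
4. □((p ∨ s) ∧ ¬r), w0
5. ¬(□(p ∨ s) ∧ □¬r), w0
6. ¬□(p ∨ s), w0
7. ¬(p ∨ s), w1
8. ¬p, w1
9. ¬s, w1
10. q, w1
11. (p ∨ s) ∧ ¬r, w1
12. p ∨ s, w1
13. ¬r, w1
14. s, w1
Accessibility: w0Rw1
Branch closes: s and ¬s both at w1.
Every branch of the negation's tableau closes; the branch above is one of them.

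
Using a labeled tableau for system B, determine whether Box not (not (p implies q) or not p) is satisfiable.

Satisfiable

1. Box not (not (p implies q) or not p), 0
2. not (not (p implies q) or not p), 0
3. p implies q, 0
4. p, 0
5. q, 0
Accessibility: 0R0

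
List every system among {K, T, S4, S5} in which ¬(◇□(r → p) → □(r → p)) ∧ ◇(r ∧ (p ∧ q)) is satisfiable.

S4-tableau for the formula:
1. ¬(◇□(r → p) → □(r → p)) ∧ ◇(r ∧ (p ∧ q)), u
2. ¬(◇□(r → p) → □(r → p)), u   [∧-rule on 1]
3. ◇(r ∧ (p ∧ q)), u   [∧-rule on 1]
4. ◇□(r → p), u   [¬→-rule on 2]
5. ¬□(r → p), u   [¬→-rule on 2]
6. r ∧ (p ∧ q), v   [◇-rule on 3: fresh world v, uRv]
7. r, v   [∧-rule on 6]
8. p ∧ q, v   [∧-rule on 6]
9. p, v   [∧-rule on 8]
10. q, v   [∧-rule on 8]
11. □(r → p), w   [◇-rule on 4: fresh world w, uRw]
12. r → p, w   [□-rule on 11 via wRw]
13. p, w   [→-rule on 12 (branches; this branch)]
14. ¬(r → p), x   [¬□-rule on 5: fresh world x, uRx]
15. r, x   [¬→-rule on 14]
16. ¬p, x   [¬→-rule on 14]
Accessibility: uRu, uRv, uRw, uRx, vRv, wRw, xRx
Complete open branch: satisfiable in S4, hence also in K, T (this S4-model is also a K-model and a T-model).
S5-tableau for the formula:
1. ¬(◇□(r → p) → □(r → p)) ∧ ◇(r ∧ (p ∧ q)), u
2. ¬(◇□(r → p) → □(r → p)), u   [∧-rule on 1]
3. ◇(r ∧ (p ∧ q)), u   [∧-rule on 1]
4. ◇□(r → p), u   [¬→-rule on 2]
5. ¬□(r → p), u   [¬→-rule on 2]
6. r ∧ (p ∧ q), v   [◇-rule on 3: fresh world v, uRv]
7. r, v   [∧-rule on 6]
8. p ∧ q, v   [∧-rule on 6]
9. p, v   [∧-rule on 8]
10. q, v   [∧-rule on 8]
11. □(r → p), w   [◇-rule on 4: fresh world w, uRw]
12. r → p, u   [□-rule on 11 via wRu]
13. r → p, v   [□-rule on 11 via wRv]
14. r → p, w   [□-rule on 11 via wRw]
15. p, u   [→-rule on 12 (branches; this branch)]
16. p, w   [→-rule on 14 (branches; this branch)]
17. ¬(r → p), x   [¬□-rule on 5: fresh world x, uRx]
18. r, x   [¬→-rule on 17]
19. ¬p, x   [¬→-rule on 17]
20. r → p, x   [□-rule on 11 via wRx]
21. p, x   [→-rule on 20 (branches; this branch)]
Accessibility: uRu, uRv, uRw, uRx, vRu, vRv, vRw, vRx, wRu, wRv, wRw, wRx, xRu, xRv, xRw, xRx
Branch closes: p and ¬p both at x.
Every branch closes (one shown): unsatisfiable in S5.

K, T, S4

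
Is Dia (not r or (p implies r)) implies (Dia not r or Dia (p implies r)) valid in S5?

Tableau for the negation not (Dia (not r or (p implies r)) implies (Dia not r or Dia (p implies r))):
1. not (Dia (not r or (p implies r)) implies (Dia not r or Dia (p implies r))), 0
2. Dia (not r or (p implies r)), 0
3. not (Dia not r or Dia (p implies r)), 0
4. not Dia not r, 0
5. not Dia (p implies r), 0
6. r, 0
7. not (p implies r), 0
8. p, 0
9. not r, 0
Accessibility: 0R0
Branch closes: r and not r both at 0.
Every branch of the negation's tableau closes; the branch above is one of them.

Yes, valid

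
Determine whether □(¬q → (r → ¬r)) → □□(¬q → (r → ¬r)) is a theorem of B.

Tableau for the negation ¬(□(¬q → (r → ¬r)) → □□(¬q → (r → ¬r))):
1. ¬(□(¬q → (r → ¬r)) → □□(¬q → (r → ¬r))), 0
2. □(¬q → (r → ¬r)), 0
3. ¬□□(¬q → (r → ¬r)), 0
4. ¬q → (r → ¬r), 0
5. r → ¬r, 0
6. ¬r, 0
7. ¬□(¬q → (r → ¬r)), 1
8. ¬q → (r → ¬r), 1
9. r → ¬r, 1
10. ¬r, 1
11. ¬(¬q → (r → ¬r)), 2
12. ¬q, 2
13. ¬(r → ¬r), 2
14. r, 2
Accessibility: 0R0, 0R1, 1R0, 1R1, 1R2, 2R1, 2R2
The negation has an open branch (countermodel exists).

No, not valid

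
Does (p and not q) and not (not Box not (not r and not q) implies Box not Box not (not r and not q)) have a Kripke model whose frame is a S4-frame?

Satisfiable

1. (p and not q) and not (not Box not (not r and not q) implies Box not Box not (not r and not q)), w0
2. p and not q, w0
3. not (not Box not (not r and not q) implies Box not Box not (not r and not q)), w0
4. p, w0
5. not q, w0
6. not Box not (not r and not q), w0
7. not Box not Box not (not r and not q), w0
8. not r and not q, w1
9. not r, w1
10. not q, w1
11. Box not (not r and not q), w2
12. not (not r and not q), w2
13. q, w2
Accessibility: w0Rw0, w0Rw1, w0Rw2, w1Rw1, w2Rw2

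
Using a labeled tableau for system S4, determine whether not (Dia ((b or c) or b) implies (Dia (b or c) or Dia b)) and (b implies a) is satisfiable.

1. not (Dia ((b or c) or b) implies (Dia (b or c) or Dia b)) and (b implies a), 0
2. not (Dia ((b or c) or b) implies (Dia (b or c) or Dia b)), 0   [and-rule on 1]
3. b implies a, 0   [and-rule on 1]
4. Dia ((b or c) or b), 0   [neg-implies-rule on 2]
5. not (Dia (b or c) or Dia b), 0   [neg-implies-rule on 2]
6. not Dia (b or c), 0   [neg-or-rule on 5]
7. not Dia b, 0   [neg-or-rule on 5]
8. not (b or c), 0   [neg-Dia-rule on 6 via 0R0]
9. not b, 0   [neg-or-rule on 8]
10. not c, 0   [neg-or-rule on 8]
11. a, 0   [implies-rule on 3 (branches; this branch)]
12. (b or c) or b, 1   [Dia-rule on 4: fresh world 1, 0R1]
13. not (b or c), 1   [neg-Dia-rule on 6 via 0R1]
14. not b, 1   [neg-or-rule on 13]
15. not c, 1   [neg-or-rule on 13]
16. b or c, 1   [or-rule on 12 (branches; this branch)]
17. c, 1   [or-rule on 16 (branches; this branch)]
Accessibility: 0R0, 0R1, 1R1
Branch closes: c and not c both at 1.
Every branch closes; the branch above is one of them.

No, unsatisfiable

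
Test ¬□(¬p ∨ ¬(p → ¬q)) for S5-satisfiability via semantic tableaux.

1. ¬□(¬p ∨ ¬(p → ¬q)), w0
2. ¬(¬p ∨ ¬(p → ¬q)), w1
3. p, w1
4. p → ¬q, w1
5. ¬q, w1
Accessibility: w0Rw0, w0Rw1, w1Rw0, w1Rw1

Satisfiable (open branch found)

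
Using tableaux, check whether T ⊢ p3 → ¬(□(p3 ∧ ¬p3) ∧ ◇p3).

Tableau for the negation ¬(p3 → ¬(□(p3 ∧ ¬p3) ∧ ◇p3)):
1. ¬(p3 → ¬(□(p3 ∧ ¬p3) ∧ ◇p3)), 0
2. p3, 0   [¬→-rule on 1]
3. □(p3 ∧ ¬p3) ∧ ◇p3, 0   [¬→-rule on 1]
4. □(p3 ∧ ¬p3), 0   [∧-rule on 3]
5. ◇p3, 0   [∧-rule on 3]
6. p3 ∧ ¬p3, 0   [□-rule on 4 via 0R0]
7. ¬p3, 0   [∧-rule on 6]
Accessibility: 0R0
Branch closes: p3 and ¬p3 both at 0.
All branches of the negation close; one closing branch shown above.

Valid in T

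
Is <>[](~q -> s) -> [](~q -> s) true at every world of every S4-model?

Not valid

Tableau for the negation ~(<>[](~q -> s) -> [](~q -> s)):
1. ~(<>[](~q -> s) -> [](~q -> s)), u
2. <>[](~q -> s), u
3. ~[](~q -> s), u
4. [](~q -> s), v
5. ~q -> s, v
6. s, v
7. ~(~q -> s), w
8. ~q, w
9. ~s, w
Accessibility: uRu, uRv, uRw, vRv, wRw
The negation has an open branch (countermodel exists).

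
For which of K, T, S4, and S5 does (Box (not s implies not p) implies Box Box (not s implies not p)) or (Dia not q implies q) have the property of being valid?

S4, S5

S4-tableau for the negation not ((Box (not s implies not p) implies Box Box (not s implies not p)) or (Dia not q implies q)):
1. not ((Box (not s implies not p) implies Box Box (not s implies not p)) or (Dia not q implies q)), w0
2. not (Box (not s implies not p) implies Box Box (not s implies not p)), w0   [neg-or-rule on 1]
3. not (Dia not q implies q), w0   [neg-or-rule on 1]
4. Box (not s implies not p), w0   [neg-implies-rule on 2]
5. not Box Box (not s implies not p), w0   [neg-implies-rule on 2]
6. Dia not q, w0   [neg-implies-rule on 3]
7. not q, w0   [neg-implies-rule on 3]
8. not s implies not p, w0   [Box-rule on 4 via w0Rw0]
9. not p, w0   [implies-rule on 8 (branches; this branch)]
10. not Box (not s implies not p), w1   [neg-Box-rule on 5: fresh world w1, w0Rw1]
11. not s implies not p, w1   [Box-rule on 4 via w0Rw1]
12. not p, w1   [implies-rule on 11 (branches; this branch)]
13. not q, w2   [Dia-rule on 6: fresh world w2, w0Rw2]
14. not s implies not p, w2   [Box-rule on 4 via w0Rw2]
15. not p, w2   [implies-rule on 14 (branches; this branch)]
16. not (not s implies not p), w3   [neg-Box-rule on 10: fresh world w3, w1Rw3]
17. not s, w3   [neg-implies-rule on 16]
18. p, w3   [neg-implies-rule on 16]
19. not s implies not p, w3   [Box-rule on 4 via w0Rw3]
20. not p, w3   [implies-rule on 19 (branches; this branch)]
Accessibility: w0Rw0, w0Rw1, w0Rw2, w0Rw3, w1Rw1, w1Rw3, w2Rw2, w3Rw3
Branch closes: p and not p both at w3.
Every branch closes (one shown): valid in S4, hence also in S5 (every theorem of S4 is a theorem of S5).
T-tableau for the negation not ((Box (not s implies not p) implies Box Box (not s implies not p)) or (Dia not q implies q)):
1. not ((Box (not s implies not p) implies Box Box (not s implies not p)) or (Dia not q implies q)), w0
2. not (Box (not s implies not p) implies Box Box (not s implies not p)), w0   [neg-or-rule on 1]
3. not (Dia not q implies q), w0   [neg-or-rule on 1]
4. Box (not s implies not p), w0   [neg-implies-rule on 2]
5. not Box Box (not s implies not p), w0   [neg-implies-rule on 2]
6. Dia not q, w0   [neg-implies-rule on 3]
7. not q, w0   [neg-implies-rule on 3]
8. not s implies not p, w0   [Box-rule on 4 via w0Rw0]
9. not p, w0   [implies-rule on 8 (branches; this branch)]
10. not Box (not s implies not p), w1   [neg-Box-rule on 5: fresh world w1, w0Rw1]
11. not s implies not p, w1   [Box-rule on 4 via w0Rw1]
12. not p, w1   [implies-rule on 11 (branches; this branch)]
13. not q, w2   [Dia-rule on 6: fresh world w2, w0Rw2]
14. not s implies not p, w2   [Box-rule on 4 via w0Rw2]
15. not p, w2   [implies-rule on 14 (branches; this branch)]
16. not (not s implies not p), w3   [neg-Box-rule on 10: fresh world w3, w1Rw3]
17. not s, w3   [neg-implies-rule on 16]
18. p, w3   [neg-implies-rule on 16]
Accessibility: w0Rw0, w0Rw1, w0Rw2, w1Rw1, w1Rw3, w2Rw2, w3Rw3
Complete open branch: countermodel on a T-frame, so not valid in T, nor in K (the same frame is also a K-frame).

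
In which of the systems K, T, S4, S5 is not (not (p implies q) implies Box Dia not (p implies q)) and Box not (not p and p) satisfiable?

S4-tableau for the formula:
1. not (not (p implies q) implies Box Dia not (p implies q)) and Box not (not p and p), 0
2. not (not (p implies q) implies Box Dia not (p implies q)), 0   [and-rule on 1]
3. Box not (not p and p), 0   [and-rule on 1]
4. not (p implies q), 0   [neg-implies-rule on 2]
5. not Box Dia not (p implies q), 0   [neg-implies-rule on 2]
6. p, 0   [neg-implies-rule on 4]
7. not q, 0   [neg-implies-rule on 4]
8. not (not p and p), 0   [Box-rule on 3 via 0R0]
9. not Dia not (p implies q), 1   [neg-Box-rule on 5: fresh world 1, 0R1]
10. not (not p and p), 1   [Box-rule on 3 via 0R1]
11. p implies q, 1   [neg-Dia-rule on 9 via 1R1]
12. not p, 1   [neg-and-rule on 10 (branches; this branch)]
13. q, 1   [implies-rule on 11 (branches; this branch)]
Accessibility: 0R0, 0R1, 1R1
Complete open branch: satisfiable in S4, hence also in K, T (this S4-model is also a K-model and a T-model).
S5-tableau for the formula:
1. not (not (p implies q) implies Box Dia not (p implies q)) and Box not (not p and p), 0
2. not (not (p implies q) implies Box Dia not (p implies q)), 0   [and-rule on 1]
3. Box not (not p and p), 0   [and-rule on 1]
4. not (p implies q), 0   [neg-implies-rule on 2]
5. not Box Dia not (p implies q), 0   [neg-implies-rule on 2]
6. p, 0   [neg-implies-rule on 4]
7. not q, 0   [neg-implies-rule on 4]
8. not (not p and p), 0   [Box-rule on 3 via 0R0]
9. not Dia not (p implies q), 1   [neg-Box-rule on 5: fresh world 1, 0R1]
10. not (not p and p), 1   [Box-rule on 3 via 0R1]
11. p implies q, 0   [neg-Dia-rule on 9 via 1R0]
12. p implies q, 1   [neg-Dia-rule on 9 via 1R1]
13. not p, 1   [neg-and-rule on 10 (branches; this branch)]
14. q, 0   [implies-rule on 11 (branches; this branch)]
Accessibility: 0R0, 0R1, 1R0, 1R1
Branch closes: q and not q both at 0.
Every branch closes (one shown): unsatisfiable in S5.

K, T, S4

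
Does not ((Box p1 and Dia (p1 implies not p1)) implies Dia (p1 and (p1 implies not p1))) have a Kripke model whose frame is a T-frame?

1. not ((Box p1 and Dia (p1 implies not p1)) implies Dia (p1 and (p1 implies not p1))), 0
2. Box p1 and Dia (p1 implies not p1), 0   [neg-implies-rule on 1]
3. not Dia (p1 and (p1 implies not p1)), 0   [neg-implies-rule on 1]
4. Box p1, 0   [and-rule on 2]
5. Dia (p1 implies not p1), 0   [and-rule on 2]
6. not (p1 and (p1 implies not p1)), 0   [neg-Dia-rule on 3 via 0R0]
7. p1, 0   [Box-rule on 4 via 0R0]
8. not (p1 implies not p1), 0   [neg-and-rule on 6 (branches; this branch)]
9. p1 implies not p1, 1   [Dia-rule on 5: fresh world 1, 0R1]
10. not (p1 and (p1 implies not p1)), 1   [neg-Dia-rule on 3 via 0R1]
11. p1, 1   [Box-rule on 4 via 0R1]
12. not p1, 1   [implies-rule on 9 (branches; this branch)]
Accessibility: 0R0, 0R1, 1R1
Branch closes: p1 and not p1 both at 1.
Every branch closes; the branch above is one of them.

No, unsatisfiable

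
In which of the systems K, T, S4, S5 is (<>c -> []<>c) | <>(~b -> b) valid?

S5

S5-tableau for the negation ~((<>c -> []<>c) | <>(~b -> b)):
1. ~((<>c -> []<>c) | <>(~b -> b)), w0
2. ~(<>c -> []<>c), w0
3. ~<>(~b -> b), w0
4. <>c, w0
5. ~[]<>c, w0
6. ~(~b -> b), w0
7. ~b, w0
8. c, w1
9. ~(~b -> b), w1
10. ~b, w1
11. ~<>c, w2
12. ~(~b -> b), w2
13. ~b, w2
14. ~c, w0
15. ~c, w1
Accessibility: w0Rw0, w0Rw1, w0Rw2, w1Rw0, w1Rw1, w1Rw2, w2Rw0, w2Rw1, w2Rw2
Branch closes: c and ~c both at w1.
Every branch closes (one shown): valid in S5.
S4-tableau for the negation ~((<>c -> []<>c) | <>(~b -> b)):
1. ~((<>c -> []<>c) | <>(~b -> b)), w0
2. ~(<>c -> []<>c), w0
3. ~<>(~b -> b), w0
4. <>c, w0
5. ~[]<>c, w0
6. ~(~b -> b), w0
7. ~b, w0
8. c, w1
9. ~(~b -> b), w1
10. ~b, w1
11. ~<>c, w2
12. ~(~b -> b), w2
13. ~b, w2
14. ~c, w2
Accessibility: w0Rw0, w0Rw1, w0Rw2, w1Rw1, w2Rw2
Complete open branch: countermodel on an S4-frame, so not valid in S4, nor in K, T (the same frame is also a K-frame and a T-frame).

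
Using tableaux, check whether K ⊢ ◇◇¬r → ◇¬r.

Not valid

Tableau for the negation ¬(◇◇¬r → ◇¬r):
1. ¬(◇◇¬r → ◇¬r), 0
2. ◇◇¬r, 0   [¬→-rule on 1]
3. ¬◇¬r, 0   [¬→-rule on 1]
4. ◇¬r, 1   [◇-rule on 2: fresh world 1, 0R1]
5. r, 1   [¬◇-rule on 3 via 0R1]
6. ¬r, 2   [◇-rule on 4: fresh world 2, 1R2]
Accessibility: 0R1, 1R2
The negation has an open branch (countermodel exists).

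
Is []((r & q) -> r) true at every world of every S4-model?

Valid

Tableau for the negation ~[]((r & q) -> r):
1. ~[]((r & q) -> r), w0
2. ~((r & q) -> r), w1
3. r & q, w1
4. ~r, w1
5. r, w1
6. q, w1
Accessibility: w0Rw0, w0Rw1, w1Rw1
Branch closes: r and ~r both at w1.
Every branch of the negation's tableau closes; the branch above is one of them.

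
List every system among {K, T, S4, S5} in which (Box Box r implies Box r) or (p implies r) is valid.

K-tableau for the negation not ((Box Box r implies Box r) or (p implies r)):
1. not ((Box Box r implies Box r) or (p implies r)), u
2. not (Box Box r implies Box r), u
3. not (p implies r), u
4. Box Box r, u
5. not Box r, u
6. p, u
7. not r, u
8. not r, v
9. Box r, v
Accessibility: uRv
Complete open branch: countermodel on a K-frame, so not valid in K.
T-tableau for the negation not ((Box Box r implies Box r) or (p implies r)):
1. not ((Box Box r implies Box r) or (p implies r)), u
2. not (Box Box r implies Box r), u
3. not (p implies r), u
4. Box Box r, u
5. not Box r, u
6. p, u
7. not r, u
8. Box r, u
9. r, u
Accessibility: uRu
Branch closes: r and not r both at u.
Every branch closes (one shown): valid in T, hence also in S4, S5 (every theorem of T is a theorem of S4 and S5).

T, S4, S5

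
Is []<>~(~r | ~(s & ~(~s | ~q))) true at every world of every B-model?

Tableau for the negation ~[]<>~(~r | ~(s & ~(~s | ~q))):
1. ~[]<>~(~r | ~(s & ~(~s | ~q))), w0
2. ~<>~(~r | ~(s & ~(~s | ~q))), w1   [~[]-rule on 1: fresh world w1, w0Rw1]
3. ~r | ~(s & ~(~s | ~q)), w0   [~<>-rule on 2 via w1Rw0]
4. ~r | ~(s & ~(~s | ~q)), w1   [~<>-rule on 2 via w1Rw1]
5. ~(s & ~(~s | ~q)), w0   [|-rule on 3 (branches; this branch)]
6. ~(s & ~(~s | ~q)), w1   [|-rule on 4 (branches; this branch)]
7. ~s | ~q, w0   [~&-rule on 5 (branches; this branch)]
8. ~s | ~q, w1   [~&-rule on 6 (branches; this branch)]
9. ~q, w0   [|-rule on 7 (branches; this branch)]
10. ~q, w1   [|-rule on 8 (branches; this branch)]
Accessibility: w0Rw0, w0Rw1, w1Rw0, w1Rw1
The negation has an open branch (countermodel exists).

Not valid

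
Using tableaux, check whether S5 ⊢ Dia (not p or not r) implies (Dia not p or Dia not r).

Valid

Tableau for the negation not (Dia (not p or not r) implies (Dia not p or Dia not r)):
1. not (Dia (not p or not r) implies (Dia not p or Dia not r)), u
2. Dia (not p or not r), u
3. not (Dia not p or Dia not r), u
4. not Dia not p, u
5. not Dia not r, u
6. p, u
7. r, u
8. not p or not r, v
9. p, v
10. r, v
11. not r, v
Accessibility: uRu, uRv, vRu, vRv
Branch closes: r and not r both at v.
Every branch of the negation's tableau closes; the branch above is one of them.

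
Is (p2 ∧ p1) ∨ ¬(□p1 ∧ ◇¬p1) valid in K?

Yes, valid

Tableau for the negation ¬((p2 ∧ p1) ∨ ¬(□p1 ∧ ◇¬p1)):
1. ¬((p2 ∧ p1) ∨ ¬(□p1 ∧ ◇¬p1)), u
2. ¬(p2 ∧ p1), u
3. □p1 ∧ ◇¬p1, u
4. □p1, u
5. ◇¬p1, u
6. ¬p1, u
7. ¬p1, v
8. p1, v
Accessibility: uRv
Branch closes: p1 and ¬p1 both at v.
All branches of the negation close; one closing branch shown above.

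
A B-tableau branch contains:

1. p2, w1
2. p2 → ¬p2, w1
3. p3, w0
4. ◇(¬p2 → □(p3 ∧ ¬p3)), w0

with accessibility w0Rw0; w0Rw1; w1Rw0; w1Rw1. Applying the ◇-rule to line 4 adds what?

a fresh world w2 with w0Rw2, and ¬p2 → □(p3 ∧ ¬p3) at w2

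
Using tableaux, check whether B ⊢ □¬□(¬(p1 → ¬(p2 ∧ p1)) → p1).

Tableau for the negation ¬□¬□(¬(p1 → ¬(p2 ∧ p1)) → p1):
1. ¬□¬□(¬(p1 → ¬(p2 ∧ p1)) → p1), u
2. □(¬(p1 → ¬(p2 ∧ p1)) → p1), v   [¬□-rule on 1: fresh world v, uRv]
3. ¬(p1 → ¬(p2 ∧ p1)) → p1, u   [□-rule on 2 via vRu]
4. ¬(p1 → ¬(p2 ∧ p1)) → p1, v   [□-rule on 2 via vRv]
5. p1, u   [→-rule on 3 (branches; this branch)]
6. p1, v   [→-rule on 4 (branches; this branch)]
Accessibility: uRu, uRv, vRu, vRv
The negation has an open branch (countermodel exists).

Invalid (countermodel exists)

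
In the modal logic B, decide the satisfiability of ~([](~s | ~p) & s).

Satisfiable (open branch found)

1. ~([](~s | ~p) & s), 0
2. ~s, 0
Accessibility: 0R0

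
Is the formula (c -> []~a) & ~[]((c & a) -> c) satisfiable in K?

1. (c -> []~a) & ~[]((c & a) -> c), 0
2. c -> []~a, 0
3. ~[]((c & a) -> c), 0
4. []~a, 0
5. ~((c & a) -> c), 1
6. c & a, 1
7. ~c, 1
8. c, 1
9. a, 1
Accessibility: 0R1
Branch closes: c and ~c both at 1.
All branches of the tableau close; one closing branch shown above.

No, unsatisfiable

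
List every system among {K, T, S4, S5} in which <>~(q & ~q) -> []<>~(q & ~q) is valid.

K-tableau for the negation ~(<>~(q & ~q) -> []<>~(q & ~q)):
1. ~(<>~(q & ~q) -> []<>~(q & ~q)), w0
2. <>~(q & ~q), w0
3. ~[]<>~(q & ~q), w0
4. ~(q & ~q), w1
5. q, w1
6. ~<>~(q & ~q), w2
Accessibility: w0Rw1, w0Rw2
Complete open branch: countermodel on a K-frame, so not valid in K.
T-tableau for the negation ~(<>~(q & ~q) -> []<>~(q & ~q)):
1. ~(<>~(q & ~q) -> []<>~(q & ~q)), w0
2. <>~(q & ~q), w0
3. ~[]<>~(q & ~q), w0
4. ~(q & ~q), w1
5. q, w1
6. ~<>~(q & ~q), w2
7. q & ~q, w2
8. q, w2
9. ~q, w2
Accessibility: w0Rw0, w0Rw1, w0Rw2, w1Rw1, w2Rw2
Branch closes: q and ~q both at w2.
Every branch closes (one shown): valid in T, hence also in S4, S5 (every theorem of T is a theorem of S4 and S5).

T, S4, S5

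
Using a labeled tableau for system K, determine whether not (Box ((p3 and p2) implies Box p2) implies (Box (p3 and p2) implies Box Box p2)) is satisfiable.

Unsatisfiable (every branch closes)

1. not (Box ((p3 and p2) implies Box p2) implies (Box (p3 and p2) implies Box Box p2)), u
2. Box ((p3 and p2) implies Box p2), u
3. not (Box (p3 and p2) implies Box Box p2), u
4. Box (p3 and p2), u
5. not Box Box p2, u
6. not Box p2, v
7. (p3 and p2) implies Box p2, v
8. p3 and p2, v
9. p3, v
10. p2, v
11. Box p2, v
12. not p2, w
13. p2, w
Accessibility: uRv, vRw
Branch closes: p2 and not p2 both at w.
All branches of the tableau close; one closing branch shown above.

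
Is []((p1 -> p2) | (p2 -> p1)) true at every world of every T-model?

Tableau for the negation ~[]((p1 -> p2) | (p2 -> p1)):
1. ~[]((p1 -> p2) | (p2 -> p1)), w0
2. ~((p1 -> p2) | (p2 -> p1)), w1
3. ~(p1 -> p2), w1
4. ~(p2 -> p1), w1
5. p1, w1
6. ~p2, w1
7. p2, w1
8. ~p1, w1
Accessibility: w0Rw0, w0Rw1, w1Rw1
Branch closes: p2 and ~p2 both at w1.
Every branch of the negation's tableau closes; the branch above is one of them.

Valid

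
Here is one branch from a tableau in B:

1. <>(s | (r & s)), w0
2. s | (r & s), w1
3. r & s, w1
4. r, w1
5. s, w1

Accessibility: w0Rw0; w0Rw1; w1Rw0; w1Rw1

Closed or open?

There is no literal clash: for every atom and world, at most one sign appears.

Not closed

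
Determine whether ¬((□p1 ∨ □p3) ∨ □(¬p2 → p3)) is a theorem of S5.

Tableau for the negation (□p1 ∨ □p3) ∨ □(¬p2 → p3):
1. (□p1 ∨ □p3) ∨ □(¬p2 → p3), u
2. □(¬p2 → p3), u
3. ¬p2 → p3, u
4. p3, u
Accessibility: uRu
The negation has an open branch (countermodel exists).

Invalid (countermodel exists)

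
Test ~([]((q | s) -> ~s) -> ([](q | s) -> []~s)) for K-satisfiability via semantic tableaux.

Unsatisfiable

1. ~([]((q | s) -> ~s) -> ([](q | s) -> []~s)), u
2. []((q | s) -> ~s), u
3. ~([](q | s) -> []~s), u
4. [](q | s), u
5. ~[]~s, u
6. s, v
7. (q | s) -> ~s, v
8. q | s, v
9. ~(q | s), v
10. ~q, v
11. ~s, v
Accessibility: uRv
Branch closes: s and ~s both at v.
Every branch closes; the branch above is one of them.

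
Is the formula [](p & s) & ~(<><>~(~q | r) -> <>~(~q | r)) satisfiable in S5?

1. [](p & s) & ~(<><>~(~q | r) -> <>~(~q | r)), 0
2. [](p & s), 0
3. ~(<><>~(~q | r) -> <>~(~q | r)), 0
4. <><>~(~q | r), 0
5. ~<>~(~q | r), 0
6. p & s, 0
7. p, 0
8. s, 0
9. ~q | r, 0
10. r, 0
11. <>~(~q | r), 1
12. p & s, 1
13. p, 1
14. s, 1
15. ~q | r, 1
16. r, 1
17. ~(~q | r), 2
18. q, 2
19. ~r, 2
20. p & s, 2
21. p, 2
22. s, 2
23. ~q | r, 2
24. r, 2
Accessibility: 0R0, 0R1, 0R2, 1R0, 1R1, 1R2, 2R0, 2R1, 2R2
Branch closes: r and ~r both at 2.
All branches of the tableau close; one closing branch shown above.

No, unsatisfiable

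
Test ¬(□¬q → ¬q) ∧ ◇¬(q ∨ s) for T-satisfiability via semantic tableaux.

1. ¬(□¬q → ¬q) ∧ ◇¬(q ∨ s), 0
2. ¬(□¬q → ¬q), 0
3. ◇¬(q ∨ s), 0
4. □¬q, 0
5. q, 0
6. ¬q, 0
Accessibility: 0R0
Branch closes: q and ¬q both at 0.
(One branch shown.) All branches close.

No, unsatisfiable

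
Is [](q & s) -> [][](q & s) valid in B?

Tableau for the negation ~([](q & s) -> [][](q & s)):
1. ~([](q & s) -> [][](q & s)), u
2. [](q & s), u
3. ~[][](q & s), u
4. q & s, u
5. q, u
6. s, u
7. ~[](q & s), v
8. q & s, v
9. q, v
10. s, v
11. ~(q & s), w
12. ~s, w
Accessibility: uRu, uRv, vRu, vRv, vRw, wRv, wRw
The negation has an open branch (countermodel exists).

No, not valid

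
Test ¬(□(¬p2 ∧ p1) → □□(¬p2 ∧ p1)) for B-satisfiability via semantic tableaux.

Satisfiable

1. ¬(□(¬p2 ∧ p1) → □□(¬p2 ∧ p1)), 0
2. □(¬p2 ∧ p1), 0
3. ¬□□(¬p2 ∧ p1), 0
4. ¬p2 ∧ p1, 0
5. ¬p2, 0
6. p1, 0
7. ¬□(¬p2 ∧ p1), 1
8. ¬p2 ∧ p1, 1
9. ¬p2, 1
10. p1, 1
11. ¬(¬p2 ∧ p1), 2
12. ¬p1, 2
Accessibility: 0R0, 0R1, 1R0, 1R1, 1R2, 2R1, 2R2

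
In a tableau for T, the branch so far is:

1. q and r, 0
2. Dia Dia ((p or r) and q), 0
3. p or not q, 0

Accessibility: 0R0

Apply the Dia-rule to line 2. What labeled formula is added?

a fresh world 1 with 0R1, and Dia ((p or r) and q) at 1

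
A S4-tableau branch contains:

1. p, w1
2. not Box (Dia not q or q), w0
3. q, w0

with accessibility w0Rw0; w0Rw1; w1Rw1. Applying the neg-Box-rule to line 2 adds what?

a fresh world w2 with w0Rw2, and not (Dia not q or q) at w2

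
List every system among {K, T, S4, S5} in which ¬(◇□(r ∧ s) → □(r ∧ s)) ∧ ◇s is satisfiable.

S4-tableau for the formula:
1. ¬(◇□(r ∧ s) → □(r ∧ s)) ∧ ◇s, u
2. ¬(◇□(r ∧ s) → □(r ∧ s)), u   [∧-rule on 1]
3. ◇s, u   [∧-rule on 1]
4. ◇□(r ∧ s), u   [¬→-rule on 2]
5. ¬□(r ∧ s), u   [¬→-rule on 2]
6. s, v   [◇-rule on 3: fresh world v, uRv]
7. □(r ∧ s), w   [◇-rule on 4: fresh world w, uRw]
8. r ∧ s, w   [□-rule on 7 via wRw]
9. r, w   [∧-rule on 8]
10. s, w   [∧-rule on 8]
11. ¬(r ∧ s), x   [¬□-rule on 5: fresh world x, uRx]
12. ¬s, x   [¬∧-rule on 11 (branches; this branch)]
Accessibility: uRu, uRv, uRw, uRx, vRv, wRw, xRx
Complete open branch: satisfiable in S4, hence also in K, T (this S4-model is also a K-model and a T-model).
S5-tableau for the formula:
1. ¬(◇□(r ∧ s) → □(r ∧ s)) ∧ ◇s, u
2. ¬(◇□(r ∧ s) → □(r ∧ s)), u   [∧-rule on 1]
3. ◇s, u   [∧-rule on 1]
4. ◇□(r ∧ s), u   [¬→-rule on 2]
5. ¬□(r ∧ s), u   [¬→-rule on 2]
6. s, v   [◇-rule on 3: fresh world v, uRv]
7. □(r ∧ s), w   [◇-rule on 4: fresh world w, uRw]
8. r ∧ s, u   [□-rule on 7 via wRu]
9. r, u   [∧-rule on 8]
10. s, u   [∧-rule on 8]
11. r ∧ s, v   [□-rule on 7 via wRv]
12. r, v   [∧-rule on 11]
13. r ∧ s, w   [□-rule on 7 via wRw]
14. r, w   [∧-rule on 13]
15. s, w   [∧-rule on 13]
16. ¬(r ∧ s), x   [¬□-rule on 5: fresh world x, uRx]
17. r ∧ s, x   [□-rule on 7 via wRx]
18. r, x   [∧-rule on 17]
19. s, x   [∧-rule on 17]
20. ¬s, x   [¬∧-rule on 16 (branches; this branch)]
Accessibility: uRu, uRv, uRw, uRx, vRu, vRv, vRw, vRx, wRu, wRv, wRw, wRx, xRu, xRv, xRw, xRx
Branch closes: s and ¬s both at x.
Every branch closes (one shown): unsatisfiable in S5.

K, T, S4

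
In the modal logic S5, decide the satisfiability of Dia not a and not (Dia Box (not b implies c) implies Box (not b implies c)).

No, unsatisfiable

1. Dia not a and not (Dia Box (not b implies c) implies Box (not b implies c)), u
2. Dia not a, u
3. not (Dia Box (not b implies c) implies Box (not b implies c)), u
4. Dia Box (not b implies c), u
5. not Box (not b implies c), u
6. not a, v
7. Box (not b implies c), w
8. not b implies c, u
9. not b implies c, v
10. not b implies c, w
11. c, u
12. c, v
13. c, w
14. not (not b implies c), x
15. not b, x
16. not c, x
17. not b implies c, x
18. c, x
Accessibility: uRu, uRv, uRw, uRx, vRu, vRv, vRw, vRx, wRu, wRv, wRw, wRx, xRu, xRv, xRw, xRx
Branch closes: c and not c both at x.
(One branch shown.) All branches close.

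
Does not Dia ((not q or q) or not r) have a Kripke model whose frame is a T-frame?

Unsatisfiable (every branch closes)

1. not Dia ((not q or q) or not r), 0
2. not ((not q or q) or not r), 0   [neg-Dia-rule on 1 via 0R0]
3. not (not q or q), 0   [neg-or-rule on 2]
4. r, 0   [neg-or-rule on 2]
5. q, 0   [neg-or-rule on 3]
6. not q, 0   [neg-or-rule on 3]
Accessibility: 0R0
Branch closes: q and not q both at 0.
(One branch shown.) All branches close.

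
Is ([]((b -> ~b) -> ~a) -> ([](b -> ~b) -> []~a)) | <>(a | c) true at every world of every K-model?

Yes, valid

Tableau for the negation ~(([]((b -> ~b) -> ~a) -> ([](b -> ~b) -> []~a)) | <>(a | c)):
1. ~(([]((b -> ~b) -> ~a) -> ([](b -> ~b) -> []~a)) | <>(a | c)), 0
2. ~([]((b -> ~b) -> ~a) -> ([](b -> ~b) -> []~a)), 0   [~|-rule on 1]
3. ~<>(a | c), 0   [~|-rule on 1]
4. []((b -> ~b) -> ~a), 0   [~->-rule on 2]
5. ~([](b -> ~b) -> []~a), 0   [~->-rule on 2]
6. [](b -> ~b), 0   [~->-rule on 5]
7. ~[]~a, 0   [~->-rule on 5]
8. a, 1   [~[]-rule on 7: fresh world 1, 0R1]
9. ~(a | c), 1   [~<>-rule on 3 via 0R1]
10. ~a, 1   [~|-rule on 9]
11. ~c, 1   [~|-rule on 9]
Accessibility: 0R1
Branch closes: a and ~a both at 1.
All branches of the negation close; one closing branch shown above.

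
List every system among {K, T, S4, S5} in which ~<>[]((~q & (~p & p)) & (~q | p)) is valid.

T, S4, S5

T-tableau for the negation <>[]((~q & (~p & p)) & (~q | p)):
1. <>[]((~q & (~p & p)) & (~q | p)), 0
2. []((~q & (~p & p)) & (~q | p)), 1
3. (~q & (~p & p)) & (~q | p), 1
4. ~q & (~p & p), 1
5. ~q | p, 1
6. ~q, 1
7. ~p & p, 1
8. ~p, 1
9. p, 1
Accessibility: 0R0, 0R1, 1R1
Branch closes: p and ~p both at 1.
Every branch closes (one shown): valid in T, hence also in S4, S5 (every theorem of T is a theorem of S4 and S5).
K-tableau for the negation <>[]((~q & (~p & p)) & (~q | p)):
1. <>[]((~q & (~p & p)) & (~q | p)), 0
2. []((~q & (~p & p)) & (~q | p)), 1
Accessibility: 0R1
Complete open branch: countermodel on a K-frame, so not valid in K.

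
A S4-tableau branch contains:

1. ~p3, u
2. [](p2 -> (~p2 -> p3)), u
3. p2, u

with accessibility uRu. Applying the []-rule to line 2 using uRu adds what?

p2 -> (~p2 -> p3), u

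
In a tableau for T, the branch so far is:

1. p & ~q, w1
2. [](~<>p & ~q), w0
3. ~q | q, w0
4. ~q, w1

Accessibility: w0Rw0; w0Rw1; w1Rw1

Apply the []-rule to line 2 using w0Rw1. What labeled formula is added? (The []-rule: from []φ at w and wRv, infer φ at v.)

~<>p & ~q, w1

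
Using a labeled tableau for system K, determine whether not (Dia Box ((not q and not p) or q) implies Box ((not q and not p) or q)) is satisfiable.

1. not (Dia Box ((not q and not p) or q) implies Box ((not q and not p) or q)), 0
2. Dia Box ((not q and not p) or q), 0
3. not Box ((not q and not p) or q), 0
4. Box ((not q and not p) or q), 1
5. not ((not q and not p) or q), 2
6. not (not q and not p), 2
7. not q, 2
8. p, 2
Accessibility: 0R1, 0R2

Yes, satisfiable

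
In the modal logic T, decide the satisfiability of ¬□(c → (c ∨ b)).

1. ¬□(c → (c ∨ b)), w0
2. ¬(c → (c ∨ b)), w1
3. c, w1
4. ¬(c ∨ b), w1
5. ¬c, w1
6. ¬b, w1
Accessibility: w0Rw0, w0Rw1, w1Rw1
Branch closes: c and ¬c both at w1.
(One branch shown.) All branches close.

Unsatisfiable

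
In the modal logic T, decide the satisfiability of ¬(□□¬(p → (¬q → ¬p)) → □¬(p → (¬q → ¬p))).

No, unsatisfiable

1. ¬(□□¬(p → (¬q → ¬p)) → □¬(p → (¬q → ¬p))), u
2. □□¬(p → (¬q → ¬p)), u
3. ¬□¬(p → (¬q → ¬p)), u
4. □¬(p → (¬q → ¬p)), u
5. ¬(p → (¬q → ¬p)), u
6. p, u
7. ¬(¬q → ¬p), u
8. ¬q, u
9. p → (¬q → ¬p), v
10. □¬(p → (¬q → ¬p)), v
11. ¬(p → (¬q → ¬p)), v
12. p, v
13. ¬(¬q → ¬p), v
14. ¬q, v
15. ¬q → ¬p, v
16. ¬p, v
Accessibility: uRu, uRv, vRv
Branch closes: p and ¬p both at v.
All branches of the tableau close; one closing branch shown above.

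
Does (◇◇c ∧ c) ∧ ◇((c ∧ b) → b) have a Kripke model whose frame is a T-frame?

Satisfiable (open branch found)

1. (◇◇c ∧ c) ∧ ◇((c ∧ b) → b), w0
2. ◇◇c ∧ c, w0   [∧-rule on 1]
3. ◇((c ∧ b) → b), w0   [∧-rule on 1]
4. ◇◇c, w0   [∧-rule on 2]
5. c, w0   [∧-rule on 2]
6. (c ∧ b) → b, w1   [◇-rule on 3: fresh world w1, w0Rw1]
7. b, w1   [→-rule on 6 (branches; this branch)]
8. ◇c, w2   [◇-rule on 4: fresh world w2, w0Rw2]
9. c, w3   [◇-rule on 8: fresh world w3, w2Rw3]
Accessibility: w0Rw0, w0Rw1, w0Rw2, w1Rw1, w2Rw2, w2Rw3, w3Rw3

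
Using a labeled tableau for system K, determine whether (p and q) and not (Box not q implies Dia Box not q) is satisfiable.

1. (p and q) and not (Box not q implies Dia Box not q), u
2. p and q, u
3. not (Box not q implies Dia Box not q), u
4. p, u
5. q, u
6. Box not q, u
7. not Dia Box not q, u

Yes, satisfiable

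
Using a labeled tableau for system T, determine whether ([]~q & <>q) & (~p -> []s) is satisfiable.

Unsatisfiable (every branch closes)

1. ([]~q & <>q) & (~p -> []s), w0
2. []~q & <>q, w0
3. ~p -> []s, w0
4. []~q, w0
5. <>q, w0
6. ~q, w0
7. []s, w0
8. s, w0
9. q, w1
10. ~q, w1
Accessibility: w0Rw0, w0Rw1, w1Rw1
Branch closes: q and ~q both at w1.
(One branch shown.) All branches close.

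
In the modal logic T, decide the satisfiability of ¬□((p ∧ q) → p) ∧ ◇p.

Unsatisfiable (every branch closes)

1. ¬□((p ∧ q) → p) ∧ ◇p, u
2. ¬□((p ∧ q) → p), u   [∧-rule on 1]
3. ◇p, u   [∧-rule on 1]
4. ¬((p ∧ q) → p), v   [¬□-rule on 2: fresh world v, uRv]
5. p ∧ q, v   [¬→-rule on 4]
6. ¬p, v   [¬→-rule on 4]
7. p, v   [∧-rule on 5]
8. q, v   [∧-rule on 5]
Accessibility: uRu, uRv, vRv
Branch closes: p and ¬p both at v.
(One branch shown.) All branches close.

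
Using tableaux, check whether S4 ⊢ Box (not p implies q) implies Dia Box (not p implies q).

Valid

Tableau for the negation not (Box (not p implies q) implies Dia Box (not p implies q)):
1. not (Box (not p implies q) implies Dia Box (not p implies q)), 0
2. Box (not p implies q), 0
3. not Dia Box (not p implies q), 0
4. not p implies q, 0
5. not Box (not p implies q), 0
6. q, 0
7. not (not p implies q), 1
8. not p, 1
9. not q, 1
10. not p implies q, 1
11. not Box (not p implies q), 1
12. q, 1
Accessibility: 0R0, 0R1, 1R1
Branch closes: q and not q both at 1.
Every branch of the negation's tableau closes; the branch above is one of them.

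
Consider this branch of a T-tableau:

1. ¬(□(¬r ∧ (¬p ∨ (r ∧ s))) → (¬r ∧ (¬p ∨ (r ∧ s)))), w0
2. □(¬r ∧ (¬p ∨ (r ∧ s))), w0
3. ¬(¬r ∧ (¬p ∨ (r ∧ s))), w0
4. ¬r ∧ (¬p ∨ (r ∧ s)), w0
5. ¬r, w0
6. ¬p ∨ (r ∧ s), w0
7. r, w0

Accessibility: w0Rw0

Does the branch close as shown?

Both r and ¬r appear at w0.

Closed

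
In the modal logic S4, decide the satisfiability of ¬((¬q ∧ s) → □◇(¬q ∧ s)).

Satisfiable (open branch found)

1. ¬((¬q ∧ s) → □◇(¬q ∧ s)), w0
2. ¬q ∧ s, w0
3. ¬□◇(¬q ∧ s), w0
4. ¬q, w0
5. s, w0
6. ¬◇(¬q ∧ s), w1
7. ¬(¬q ∧ s), w1
8. ¬s, w1
Accessibility: w0Rw0, w0Rw1, w1Rw1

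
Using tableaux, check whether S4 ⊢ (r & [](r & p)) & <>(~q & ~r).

Invalid (countermodel exists)

Tableau for the negation ~((r & [](r & p)) & <>(~q & ~r)):
1. ~((r & [](r & p)) & <>(~q & ~r)), w0
2. ~<>(~q & ~r), w0
3. ~(~q & ~r), w0
4. r, w0
Accessibility: w0Rw0
The negation has an open branch (countermodel exists).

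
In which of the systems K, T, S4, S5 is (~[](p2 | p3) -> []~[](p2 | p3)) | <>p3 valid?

S5-tableau for the negation ~((~[](p2 | p3) -> []~[](p2 | p3)) | <>p3):
1. ~((~[](p2 | p3) -> []~[](p2 | p3)) | <>p3), 0
2. ~(~[](p2 | p3) -> []~[](p2 | p3)), 0   [~|-rule on 1]
3. ~<>p3, 0   [~|-rule on 1]
4. ~[](p2 | p3), 0   [~->-rule on 2]
5. ~[]~[](p2 | p3), 0   [~->-rule on 2]
6. ~p3, 0   [~<>-rule on 3 via 0R0]
7. ~(p2 | p3), 1   [~[]-rule on 4: fresh world 1, 0R1]
8. ~p2, 1   [~|-rule on 7]
9. ~p3, 1   [~|-rule on 7]
10. [](p2 | p3), 2   [~[]-rule on 5: fresh world 2, 0R2]
11. ~p3, 2   [~<>-rule on 3 via 0R2]
12. p2 | p3, 0   [[]-rule on 10 via 2R0]
13. p2 | p3, 1   [[]-rule on 10 via 2R1]
14. p2 | p3, 2   [[]-rule on 10 via 2R2]
15. p2, 0   [|-rule on 12 (branches; this branch)]
16. p3, 1   [|-rule on 13 (branches; this branch)]
Accessibility: 0R0, 0R1, 0R2, 1R0, 1R1, 1R2, 2R0, 2R1, 2R2
Branch closes: p3 and ~p3 both at 1.
Every branch closes (one shown): valid in S5.
S4-tableau for the negation ~((~[](p2 | p3) -> []~[](p2 | p3)) | <>p3):
1. ~((~[](p2 | p3) -> []~[](p2 | p3)) | <>p3), 0
2. ~(~[](p2 | p3) -> []~[](p2 | p3)), 0   [~|-rule on 1]
3. ~<>p3, 0   [~|-rule on 1]
4. ~[](p2 | p3), 0   [~->-rule on 2]
5. ~[]~[](p2 | p3), 0   [~->-rule on 2]
6. ~p3, 0   [~<>-rule on 3 via 0R0]
7. ~(p2 | p3), 1   [~[]-rule on 4: fresh world 1, 0R1]
8. ~p2, 1   [~|-rule on 7]
9. ~p3, 1   [~|-rule on 7]
10. [](p2 | p3), 2   [~[]-rule on 5: fresh world 2, 0R2]
11. ~p3, 2   [~<>-rule on 3 via 0R2]
12. p2 | p3, 2   [[]-rule on 10 via 2R2]
13. p2, 2   [|-rule on 12 (branches; this branch)]
Accessibility: 0R0, 0R1, 0R2, 1R1, 2R2
Complete open branch: countermodel on an S4-frame, so not valid in S4, nor in K, T (the same frame is also a K-frame and a T-frame).

S5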